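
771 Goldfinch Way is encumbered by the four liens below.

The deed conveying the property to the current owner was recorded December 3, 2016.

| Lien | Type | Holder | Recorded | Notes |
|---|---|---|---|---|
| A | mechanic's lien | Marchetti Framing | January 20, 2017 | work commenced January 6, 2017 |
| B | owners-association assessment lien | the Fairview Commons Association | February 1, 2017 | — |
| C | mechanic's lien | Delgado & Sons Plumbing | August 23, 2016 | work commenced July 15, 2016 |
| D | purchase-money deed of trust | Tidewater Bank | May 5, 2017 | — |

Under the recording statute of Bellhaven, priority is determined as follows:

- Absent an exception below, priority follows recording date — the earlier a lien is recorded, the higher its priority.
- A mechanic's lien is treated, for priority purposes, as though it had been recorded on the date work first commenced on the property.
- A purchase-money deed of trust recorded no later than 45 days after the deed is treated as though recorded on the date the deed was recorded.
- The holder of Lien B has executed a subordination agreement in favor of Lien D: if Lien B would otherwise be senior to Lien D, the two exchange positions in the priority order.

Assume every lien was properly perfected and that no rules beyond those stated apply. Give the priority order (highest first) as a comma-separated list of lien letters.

Adjusting effective dates: A relates back to January 6, 2017 (work commenced); C relates back to July 15, 2016 (work commenced); D was recorded 153 days after the deed, outside the 45-day window, so it keeps its recording date.
Ordering by effective date: C (July 15, 2016), A (January 6, 2017), B (February 1, 2017), D (May 5, 2017).
B is senior to D before the subordination, so the two trade places.

C, A, D, B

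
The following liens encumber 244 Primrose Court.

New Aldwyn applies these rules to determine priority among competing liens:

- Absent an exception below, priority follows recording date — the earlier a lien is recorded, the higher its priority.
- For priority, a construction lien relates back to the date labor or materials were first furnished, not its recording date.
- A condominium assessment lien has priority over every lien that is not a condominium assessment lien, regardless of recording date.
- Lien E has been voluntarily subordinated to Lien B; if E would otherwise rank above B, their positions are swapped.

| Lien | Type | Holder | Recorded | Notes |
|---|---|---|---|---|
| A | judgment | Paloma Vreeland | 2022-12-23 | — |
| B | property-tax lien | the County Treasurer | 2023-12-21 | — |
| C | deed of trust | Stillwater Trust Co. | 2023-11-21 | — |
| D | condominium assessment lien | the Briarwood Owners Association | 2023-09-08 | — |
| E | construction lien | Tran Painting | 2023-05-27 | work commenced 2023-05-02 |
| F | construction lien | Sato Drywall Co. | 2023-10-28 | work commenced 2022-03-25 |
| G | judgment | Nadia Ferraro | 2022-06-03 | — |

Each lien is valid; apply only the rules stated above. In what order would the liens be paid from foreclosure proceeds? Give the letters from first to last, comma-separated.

Adjusting effective dates: E's effective date is 2023-05-02, when work began; F's effective date is 2022-03-25, when work began.
As a condominium assessment lien, D is senior to every other lien.
Among the remaining liens, by effective date: F (2022-03-25), G (2022-06-03), A (2022-12-23), E (2023-05-02), C (2023-11-21), B (2023-12-21).
E is senior to B before the subordination, so the two trade places.

D, F, G, A, B, C, E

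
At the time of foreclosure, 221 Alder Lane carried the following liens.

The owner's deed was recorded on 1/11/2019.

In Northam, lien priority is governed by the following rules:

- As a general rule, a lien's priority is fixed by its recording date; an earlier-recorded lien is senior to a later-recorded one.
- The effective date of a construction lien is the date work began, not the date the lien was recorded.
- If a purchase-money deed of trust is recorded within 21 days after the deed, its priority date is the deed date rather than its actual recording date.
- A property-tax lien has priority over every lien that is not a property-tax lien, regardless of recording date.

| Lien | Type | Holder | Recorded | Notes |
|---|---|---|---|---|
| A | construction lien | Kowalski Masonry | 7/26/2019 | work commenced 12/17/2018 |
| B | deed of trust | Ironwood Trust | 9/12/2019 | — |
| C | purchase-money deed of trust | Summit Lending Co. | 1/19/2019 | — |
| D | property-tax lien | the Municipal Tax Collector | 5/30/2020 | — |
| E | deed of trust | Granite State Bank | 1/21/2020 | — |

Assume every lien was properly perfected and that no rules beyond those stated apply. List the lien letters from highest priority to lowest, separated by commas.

Effective dates after the stated exceptions: A is treated as recorded 12/17/2018, the work-commencement date; C's effective date is the deed date, 1/11/2019.
D is a property-tax lien and takes priority over every other lien.
Ordering the rest by effective date: A (12/17/2018), C (1/11/2019), B (9/12/2019), E (1/21/2020).

D, A, C, B, E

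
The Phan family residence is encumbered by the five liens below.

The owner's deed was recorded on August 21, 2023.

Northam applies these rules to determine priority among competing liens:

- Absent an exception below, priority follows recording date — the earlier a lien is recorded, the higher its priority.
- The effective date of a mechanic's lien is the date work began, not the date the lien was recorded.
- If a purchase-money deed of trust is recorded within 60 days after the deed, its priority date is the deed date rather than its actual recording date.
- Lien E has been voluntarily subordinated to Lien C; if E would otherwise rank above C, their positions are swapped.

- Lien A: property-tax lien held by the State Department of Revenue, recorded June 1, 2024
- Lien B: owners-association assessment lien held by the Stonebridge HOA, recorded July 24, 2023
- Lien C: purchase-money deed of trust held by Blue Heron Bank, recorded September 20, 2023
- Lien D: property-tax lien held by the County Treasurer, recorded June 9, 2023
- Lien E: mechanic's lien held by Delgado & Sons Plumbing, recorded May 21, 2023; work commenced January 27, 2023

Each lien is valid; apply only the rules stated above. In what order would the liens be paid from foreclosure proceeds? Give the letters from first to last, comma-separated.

First, effective dates: C relates back to the deed date August 21, 2023; E relates back to January 27, 2023 (work commenced).
Sorted by effective date: E (January 27, 2023), D (June 9, 2023), B (July 24, 2023), C (August 21, 2023), A (June 1, 2024).
E is senior to C before the subordination, so the two trade places.

C, D, B, E, A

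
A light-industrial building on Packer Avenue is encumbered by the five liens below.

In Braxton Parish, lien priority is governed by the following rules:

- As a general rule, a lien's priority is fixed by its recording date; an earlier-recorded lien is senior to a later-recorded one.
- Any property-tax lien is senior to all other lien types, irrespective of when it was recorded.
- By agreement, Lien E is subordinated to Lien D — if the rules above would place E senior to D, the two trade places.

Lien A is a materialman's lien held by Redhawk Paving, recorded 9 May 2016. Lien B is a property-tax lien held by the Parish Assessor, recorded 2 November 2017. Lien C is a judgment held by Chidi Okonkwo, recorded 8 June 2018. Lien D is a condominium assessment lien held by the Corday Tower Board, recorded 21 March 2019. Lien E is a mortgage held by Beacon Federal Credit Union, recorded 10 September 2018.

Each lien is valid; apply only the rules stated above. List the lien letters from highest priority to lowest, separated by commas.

As a property-tax lien, B is senior to every other lien.
Remaining liens by effective date: A (9 May 2016), C (8 June 2018), E (10 September 2018), D (21 March 2019).
E would otherwise be senior to D, so under the subordination agreement E and D exchange positions.

B, A, C, D, E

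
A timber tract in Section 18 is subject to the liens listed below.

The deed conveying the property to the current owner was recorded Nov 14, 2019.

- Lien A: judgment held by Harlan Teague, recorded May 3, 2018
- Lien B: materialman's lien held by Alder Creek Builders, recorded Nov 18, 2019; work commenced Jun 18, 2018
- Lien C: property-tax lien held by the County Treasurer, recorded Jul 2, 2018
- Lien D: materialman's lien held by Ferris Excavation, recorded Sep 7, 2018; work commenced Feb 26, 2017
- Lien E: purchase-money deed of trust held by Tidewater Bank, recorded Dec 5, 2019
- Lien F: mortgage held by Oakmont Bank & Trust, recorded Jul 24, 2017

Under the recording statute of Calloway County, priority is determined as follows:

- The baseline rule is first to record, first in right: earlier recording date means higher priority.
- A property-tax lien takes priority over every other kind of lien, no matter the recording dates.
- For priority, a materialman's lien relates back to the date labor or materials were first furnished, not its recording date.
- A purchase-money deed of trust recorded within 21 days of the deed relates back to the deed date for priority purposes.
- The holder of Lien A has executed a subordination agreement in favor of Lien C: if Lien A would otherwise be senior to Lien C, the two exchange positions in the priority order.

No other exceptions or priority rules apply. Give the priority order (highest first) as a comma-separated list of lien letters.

Effective dates: B relates back to Jun 18, 2018 (work commenced); D's effective date is Feb 26, 2017, when work began; E's effective date is the deed date, Nov 14, 2019.
C is a property-tax lien, so it outranks all other liens regardless of date.
Among the remaining liens, by effective date: D (Feb 26, 2017), F (Jul 24, 2017), A (May 3, 2018), B (Jun 18, 2018), E (Nov 14, 2019).
Since A is not senior to C, the subordination leaves the order unchanged.

C, D, F, A, B, E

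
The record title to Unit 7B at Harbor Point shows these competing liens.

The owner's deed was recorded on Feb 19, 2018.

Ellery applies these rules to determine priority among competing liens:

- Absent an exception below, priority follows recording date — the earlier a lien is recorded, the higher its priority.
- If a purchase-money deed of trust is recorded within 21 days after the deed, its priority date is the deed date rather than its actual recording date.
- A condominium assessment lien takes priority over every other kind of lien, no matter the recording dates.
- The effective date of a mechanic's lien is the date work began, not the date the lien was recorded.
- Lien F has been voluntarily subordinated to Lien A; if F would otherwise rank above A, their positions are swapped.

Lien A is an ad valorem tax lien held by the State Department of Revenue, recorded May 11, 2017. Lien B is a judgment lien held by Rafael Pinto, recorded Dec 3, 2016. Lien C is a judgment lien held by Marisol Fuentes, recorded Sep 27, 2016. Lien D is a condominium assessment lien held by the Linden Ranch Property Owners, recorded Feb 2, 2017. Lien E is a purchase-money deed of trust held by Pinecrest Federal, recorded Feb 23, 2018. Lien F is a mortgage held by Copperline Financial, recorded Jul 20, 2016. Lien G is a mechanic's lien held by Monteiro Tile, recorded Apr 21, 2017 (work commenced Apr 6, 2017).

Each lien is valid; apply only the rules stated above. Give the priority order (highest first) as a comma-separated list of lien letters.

Adjusting effective dates: E relates back to the deed date Feb 19, 2018; G relates back to Apr 6, 2017 (work commenced).
D is a condominium assessment lien and takes priority over every other lien.
Among the remaining liens, by effective date: F (Jul 20, 2016), C (Sep 27, 2016), B (Dec 3, 2016), G (Apr 6, 2017), A (May 11, 2017), E (Feb 19, 2018).
F is senior to A before the subordination, so the two trade places.

D, A, C, B, G, F, E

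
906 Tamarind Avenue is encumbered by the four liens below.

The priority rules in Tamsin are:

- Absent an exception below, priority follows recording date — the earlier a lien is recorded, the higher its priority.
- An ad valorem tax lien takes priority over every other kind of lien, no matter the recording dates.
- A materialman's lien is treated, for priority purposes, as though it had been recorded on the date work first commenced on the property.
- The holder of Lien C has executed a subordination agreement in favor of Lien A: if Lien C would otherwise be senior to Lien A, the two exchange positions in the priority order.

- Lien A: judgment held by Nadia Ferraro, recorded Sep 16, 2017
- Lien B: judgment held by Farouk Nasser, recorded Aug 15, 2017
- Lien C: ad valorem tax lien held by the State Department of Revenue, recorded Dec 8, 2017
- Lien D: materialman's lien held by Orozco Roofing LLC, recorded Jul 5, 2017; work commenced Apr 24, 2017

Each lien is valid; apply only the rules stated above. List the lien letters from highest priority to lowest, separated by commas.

A, D, B, C

Effective dates after the stated exceptions: D's effective date is Apr 24, 2017, when work began.
C is an ad valorem tax lien and takes priority over every other lien.
Ordering the rest by effective date: D (Apr 24, 2017), B (Aug 15, 2017), A (Sep 16, 2017).
The subordination applies — C was senior to A — so C and A swap.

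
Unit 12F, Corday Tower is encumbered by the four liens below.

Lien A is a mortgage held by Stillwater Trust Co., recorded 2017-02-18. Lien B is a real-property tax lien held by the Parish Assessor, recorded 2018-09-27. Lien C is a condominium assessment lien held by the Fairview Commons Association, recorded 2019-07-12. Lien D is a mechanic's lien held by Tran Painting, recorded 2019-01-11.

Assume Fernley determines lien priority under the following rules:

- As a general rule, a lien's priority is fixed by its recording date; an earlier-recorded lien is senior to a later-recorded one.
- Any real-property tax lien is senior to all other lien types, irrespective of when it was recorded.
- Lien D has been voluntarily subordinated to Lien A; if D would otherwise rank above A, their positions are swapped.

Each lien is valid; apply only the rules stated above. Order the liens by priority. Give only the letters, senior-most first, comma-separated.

B, A, D, C

B is a real-property tax lien, so it outranks all other liens regardless of date.
The other liens, earliest effective date first: A (2017-02-18), D (2019-01-11), C (2019-07-12).
Since D is not senior to A, the subordination leaves the order unchanged.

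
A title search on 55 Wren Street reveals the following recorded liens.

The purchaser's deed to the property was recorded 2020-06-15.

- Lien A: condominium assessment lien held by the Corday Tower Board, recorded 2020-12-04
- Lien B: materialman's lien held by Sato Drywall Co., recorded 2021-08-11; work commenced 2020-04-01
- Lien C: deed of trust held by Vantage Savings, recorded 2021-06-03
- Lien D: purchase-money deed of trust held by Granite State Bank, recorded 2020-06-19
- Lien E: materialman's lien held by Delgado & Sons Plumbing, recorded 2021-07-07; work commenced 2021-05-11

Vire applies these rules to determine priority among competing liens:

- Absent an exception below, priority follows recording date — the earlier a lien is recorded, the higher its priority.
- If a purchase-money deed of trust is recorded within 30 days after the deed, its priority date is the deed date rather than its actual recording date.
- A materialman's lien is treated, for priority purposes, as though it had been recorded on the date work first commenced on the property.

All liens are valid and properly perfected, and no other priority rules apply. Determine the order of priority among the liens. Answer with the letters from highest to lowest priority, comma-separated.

Effective dates after the stated exceptions: B is treated as recorded 2020-04-01, the work-commencement date; D relates back to the deed date 2020-06-15; E is treated as recorded 2021-05-11, the work-commencement date.
By effective date, earliest first: B (2020-04-01), D (2020-06-15), A (2020-12-04), E (2021-05-11), C (2021-06-03).

B, D, A, E, C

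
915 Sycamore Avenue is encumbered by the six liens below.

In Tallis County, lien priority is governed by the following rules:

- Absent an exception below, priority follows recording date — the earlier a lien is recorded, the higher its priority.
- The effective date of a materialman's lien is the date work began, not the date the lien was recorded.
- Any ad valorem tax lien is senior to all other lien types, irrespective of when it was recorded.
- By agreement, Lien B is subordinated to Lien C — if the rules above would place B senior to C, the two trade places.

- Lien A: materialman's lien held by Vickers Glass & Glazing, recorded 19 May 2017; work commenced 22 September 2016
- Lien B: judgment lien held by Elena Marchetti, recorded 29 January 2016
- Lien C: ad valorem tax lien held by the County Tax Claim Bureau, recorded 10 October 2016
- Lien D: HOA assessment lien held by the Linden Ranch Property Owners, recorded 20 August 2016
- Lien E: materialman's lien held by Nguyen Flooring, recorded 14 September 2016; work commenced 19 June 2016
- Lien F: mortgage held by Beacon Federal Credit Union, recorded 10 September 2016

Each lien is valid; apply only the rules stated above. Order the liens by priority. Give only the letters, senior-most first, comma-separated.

Adjusting effective dates: A is treated as recorded 22 September 2016, the work-commencement date; E relates back to 19 June 2016 (work commenced).
C is an ad valorem tax lien and takes priority over every other lien.
Ordering the rest by effective date: B (29 January 2016), E (19 June 2016), D (20 August 2016), F (10 September 2016), A (22 September 2016).
B already ranks below C; the subordination has no effect.

C, B, E, D, F, A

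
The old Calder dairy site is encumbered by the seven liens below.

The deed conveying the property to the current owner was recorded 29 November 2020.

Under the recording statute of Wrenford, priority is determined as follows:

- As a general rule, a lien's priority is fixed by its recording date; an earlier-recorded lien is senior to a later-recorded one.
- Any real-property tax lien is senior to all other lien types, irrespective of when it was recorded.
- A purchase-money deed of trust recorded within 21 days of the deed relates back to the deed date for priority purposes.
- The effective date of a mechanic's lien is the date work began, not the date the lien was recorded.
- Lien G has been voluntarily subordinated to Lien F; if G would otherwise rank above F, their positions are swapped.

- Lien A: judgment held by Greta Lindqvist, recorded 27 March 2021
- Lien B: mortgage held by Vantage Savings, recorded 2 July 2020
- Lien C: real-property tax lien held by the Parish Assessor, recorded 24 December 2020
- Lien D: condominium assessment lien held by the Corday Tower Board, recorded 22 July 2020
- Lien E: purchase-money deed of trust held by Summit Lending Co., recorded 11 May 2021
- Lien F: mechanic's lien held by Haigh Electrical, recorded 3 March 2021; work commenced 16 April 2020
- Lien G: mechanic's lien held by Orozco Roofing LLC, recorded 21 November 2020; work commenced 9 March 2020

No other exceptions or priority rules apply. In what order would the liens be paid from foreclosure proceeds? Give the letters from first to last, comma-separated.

First, effective dates: E missed the 21-day window (163 days after the deed), so its recording date stands; F's effective date is 16 April 2020, when work began; G relates back to 9 March 2020 (work commenced).
As a real-property tax lien, C is senior to every other lien.
Remaining liens by effective date: G (9 March 2020), F (16 April 2020), B (2 July 2020), D (22 July 2020), A (27 March 2021), E (11 May 2021).
G would otherwise be senior to F, so under the subordination agreement G and F exchange positions.

C, F, G, B, D, A, E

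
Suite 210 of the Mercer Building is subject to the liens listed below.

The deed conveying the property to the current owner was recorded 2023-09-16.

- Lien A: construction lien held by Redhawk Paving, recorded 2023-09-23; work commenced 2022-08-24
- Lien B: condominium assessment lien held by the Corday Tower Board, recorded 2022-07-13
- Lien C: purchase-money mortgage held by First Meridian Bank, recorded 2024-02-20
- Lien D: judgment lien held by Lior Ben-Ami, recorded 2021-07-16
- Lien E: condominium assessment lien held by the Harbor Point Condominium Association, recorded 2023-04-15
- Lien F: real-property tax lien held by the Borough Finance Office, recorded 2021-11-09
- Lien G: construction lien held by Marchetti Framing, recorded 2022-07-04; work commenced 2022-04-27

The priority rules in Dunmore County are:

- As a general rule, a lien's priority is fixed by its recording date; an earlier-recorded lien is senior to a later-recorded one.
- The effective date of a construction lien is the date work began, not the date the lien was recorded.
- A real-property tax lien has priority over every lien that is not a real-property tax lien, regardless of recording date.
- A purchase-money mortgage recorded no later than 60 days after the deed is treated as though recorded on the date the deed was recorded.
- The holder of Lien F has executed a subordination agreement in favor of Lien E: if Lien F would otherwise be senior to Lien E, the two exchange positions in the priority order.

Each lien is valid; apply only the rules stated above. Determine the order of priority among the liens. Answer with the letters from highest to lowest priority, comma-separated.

E, D, G, B, A, F, C

Effective dates after the stated exceptions: A's effective date is 2022-08-24, when work began; C was recorded 157 days after the deed, outside the 60-day window, so it keeps its recording date; G's effective date is 2022-04-27, when work began.
F is a real-property tax lien, so it outranks all other liens regardless of date.
Remaining liens by effective date: D (2021-07-16), G (2022-04-27), B (2022-07-13), A (2022-08-24), E (2023-04-15), C (2024-02-20).
Because F would otherwise rank above E, the subordination swaps them.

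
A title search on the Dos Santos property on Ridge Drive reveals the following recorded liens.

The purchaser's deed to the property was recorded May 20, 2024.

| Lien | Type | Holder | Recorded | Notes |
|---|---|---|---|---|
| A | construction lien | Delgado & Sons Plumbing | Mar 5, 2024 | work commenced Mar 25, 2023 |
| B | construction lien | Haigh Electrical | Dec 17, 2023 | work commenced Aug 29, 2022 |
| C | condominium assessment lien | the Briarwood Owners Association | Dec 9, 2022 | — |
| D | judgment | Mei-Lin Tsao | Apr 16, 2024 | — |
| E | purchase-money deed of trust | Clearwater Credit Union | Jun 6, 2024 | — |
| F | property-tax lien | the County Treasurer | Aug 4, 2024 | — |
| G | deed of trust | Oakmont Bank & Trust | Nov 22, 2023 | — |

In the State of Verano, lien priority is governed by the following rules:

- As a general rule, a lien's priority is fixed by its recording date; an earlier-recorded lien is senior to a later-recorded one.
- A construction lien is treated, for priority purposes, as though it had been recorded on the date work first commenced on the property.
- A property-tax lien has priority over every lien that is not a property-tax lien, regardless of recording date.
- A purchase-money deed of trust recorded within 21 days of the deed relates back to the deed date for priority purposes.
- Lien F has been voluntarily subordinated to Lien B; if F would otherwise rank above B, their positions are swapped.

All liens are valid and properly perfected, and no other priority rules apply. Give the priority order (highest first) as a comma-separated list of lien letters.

Effective dates after the stated exceptions: A is treated as recorded Mar 25, 2023, the work-commencement date; B's effective date is Aug 29, 2022, when work began; E was recorded within the 21-day window, so its effective date is the deed date May 20, 2024.
F is a property-tax lien, so it outranks all other liens regardless of date.
Ordering the rest by effective date: B (Aug 29, 2022), C (Dec 9, 2022), A (Mar 25, 2023), G (Nov 22, 2023), D (Apr 16, 2024), E (May 20, 2024).
F would otherwise be senior to B, so under the subordination agreement F and B exchange positions.

B, F, C, A, G, D, E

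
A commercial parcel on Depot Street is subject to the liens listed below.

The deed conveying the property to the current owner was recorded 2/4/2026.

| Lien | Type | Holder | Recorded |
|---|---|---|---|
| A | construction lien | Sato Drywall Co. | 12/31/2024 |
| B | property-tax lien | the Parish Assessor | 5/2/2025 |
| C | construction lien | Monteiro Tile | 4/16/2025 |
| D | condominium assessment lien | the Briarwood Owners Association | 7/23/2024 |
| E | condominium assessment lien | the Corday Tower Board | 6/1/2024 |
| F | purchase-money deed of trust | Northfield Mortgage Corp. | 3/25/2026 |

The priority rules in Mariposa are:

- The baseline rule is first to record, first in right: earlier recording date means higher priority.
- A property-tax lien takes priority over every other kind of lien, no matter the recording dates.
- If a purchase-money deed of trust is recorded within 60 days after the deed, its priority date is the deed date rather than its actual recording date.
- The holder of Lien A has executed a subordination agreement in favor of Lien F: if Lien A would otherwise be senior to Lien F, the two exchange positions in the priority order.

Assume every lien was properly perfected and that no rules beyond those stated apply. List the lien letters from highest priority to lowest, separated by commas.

B, E, D, F, C, A

Effective dates: F's effective date is the deed date, 2/4/2026.
B is a property-tax lien and takes priority over every other lien.
Ordering the rest by effective date: E (6/1/2024), D (7/23/2024), A (12/31/2024), C (4/16/2025), F (2/4/2026).
A would otherwise be senior to F, so under the subordination agreement A and F exchange positions.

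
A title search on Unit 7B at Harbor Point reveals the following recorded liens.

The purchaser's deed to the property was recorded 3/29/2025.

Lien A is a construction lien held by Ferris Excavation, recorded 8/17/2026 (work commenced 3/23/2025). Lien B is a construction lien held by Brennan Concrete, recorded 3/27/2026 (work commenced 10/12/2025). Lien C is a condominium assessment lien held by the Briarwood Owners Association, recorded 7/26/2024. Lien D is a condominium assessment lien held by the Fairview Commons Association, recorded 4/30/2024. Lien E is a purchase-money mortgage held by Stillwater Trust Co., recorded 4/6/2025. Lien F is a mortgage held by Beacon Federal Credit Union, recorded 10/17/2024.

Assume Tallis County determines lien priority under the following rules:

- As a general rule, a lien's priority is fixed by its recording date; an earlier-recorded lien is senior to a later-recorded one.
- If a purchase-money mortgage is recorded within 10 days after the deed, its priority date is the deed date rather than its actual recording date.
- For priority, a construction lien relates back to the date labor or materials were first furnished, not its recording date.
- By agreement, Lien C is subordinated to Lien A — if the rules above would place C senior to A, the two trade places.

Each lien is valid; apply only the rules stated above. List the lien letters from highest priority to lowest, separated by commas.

D, A, F, C, E, B

First, effective dates: A is treated as recorded 3/23/2025, the work-commencement date; B's effective date is 10/12/2025, when work began; E relates back to the deed date 3/29/2025.
Sorted by effective date: D (4/30/2024), C (7/26/2024), F (10/17/2024), A (3/23/2025), E (3/29/2025), B (10/12/2025).
C is senior to A before the subordination, so the two trade places.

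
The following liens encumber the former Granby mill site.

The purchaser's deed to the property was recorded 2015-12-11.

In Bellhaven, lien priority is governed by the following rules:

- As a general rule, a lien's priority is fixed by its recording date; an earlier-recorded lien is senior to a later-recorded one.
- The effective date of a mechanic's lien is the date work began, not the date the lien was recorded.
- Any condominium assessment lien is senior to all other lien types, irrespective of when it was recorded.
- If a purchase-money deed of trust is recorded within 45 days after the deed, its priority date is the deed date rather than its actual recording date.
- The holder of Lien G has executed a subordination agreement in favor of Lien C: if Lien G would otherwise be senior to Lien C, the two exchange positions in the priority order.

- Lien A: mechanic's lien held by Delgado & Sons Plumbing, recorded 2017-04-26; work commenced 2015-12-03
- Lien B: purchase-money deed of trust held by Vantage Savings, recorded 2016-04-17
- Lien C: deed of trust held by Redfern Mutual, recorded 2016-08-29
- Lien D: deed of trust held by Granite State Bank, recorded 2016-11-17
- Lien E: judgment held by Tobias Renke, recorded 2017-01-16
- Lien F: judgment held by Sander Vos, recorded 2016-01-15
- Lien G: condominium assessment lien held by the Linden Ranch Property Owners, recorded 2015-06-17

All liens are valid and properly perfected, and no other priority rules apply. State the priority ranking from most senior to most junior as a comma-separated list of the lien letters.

Effective dates after the stated exceptions: A relates back to 2015-12-03 (work commenced); B was recorded 128 days after the deed, outside the 45-day window, so it keeps its recording date.
G is a condominium assessment lien and takes priority over every other lien.
Ordering the rest by effective date: A (2015-12-03), F (2016-01-15), B (2016-04-17), C (2016-08-29), D (2016-11-17), E (2017-01-16).
Because G would otherwise rank above C, the subordination swaps them.

C, A, F, B, G, D, E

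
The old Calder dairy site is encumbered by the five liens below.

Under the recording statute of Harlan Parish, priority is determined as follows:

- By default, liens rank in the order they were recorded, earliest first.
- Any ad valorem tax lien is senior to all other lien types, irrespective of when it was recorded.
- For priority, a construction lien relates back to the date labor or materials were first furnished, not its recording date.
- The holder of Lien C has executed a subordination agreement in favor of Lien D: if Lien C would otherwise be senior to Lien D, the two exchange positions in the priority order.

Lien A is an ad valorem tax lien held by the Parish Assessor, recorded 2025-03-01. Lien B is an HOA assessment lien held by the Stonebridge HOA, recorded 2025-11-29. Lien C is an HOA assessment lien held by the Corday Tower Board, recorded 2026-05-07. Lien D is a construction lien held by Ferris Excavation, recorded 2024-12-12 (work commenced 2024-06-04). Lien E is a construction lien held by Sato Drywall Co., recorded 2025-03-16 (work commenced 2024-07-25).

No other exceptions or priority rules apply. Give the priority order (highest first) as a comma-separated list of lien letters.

First, effective dates: D is treated as recorded 2024-06-04, the work-commencement date; E's effective date is 2024-07-25, when work began.
A is an ad valorem tax lien, so it outranks all other liens regardless of date.
Remaining liens by effective date: D (2024-06-04), E (2024-07-25), B (2025-11-29), C (2026-05-07).
C already ranks below D; the subordination has no effect.

A, D, E, B, C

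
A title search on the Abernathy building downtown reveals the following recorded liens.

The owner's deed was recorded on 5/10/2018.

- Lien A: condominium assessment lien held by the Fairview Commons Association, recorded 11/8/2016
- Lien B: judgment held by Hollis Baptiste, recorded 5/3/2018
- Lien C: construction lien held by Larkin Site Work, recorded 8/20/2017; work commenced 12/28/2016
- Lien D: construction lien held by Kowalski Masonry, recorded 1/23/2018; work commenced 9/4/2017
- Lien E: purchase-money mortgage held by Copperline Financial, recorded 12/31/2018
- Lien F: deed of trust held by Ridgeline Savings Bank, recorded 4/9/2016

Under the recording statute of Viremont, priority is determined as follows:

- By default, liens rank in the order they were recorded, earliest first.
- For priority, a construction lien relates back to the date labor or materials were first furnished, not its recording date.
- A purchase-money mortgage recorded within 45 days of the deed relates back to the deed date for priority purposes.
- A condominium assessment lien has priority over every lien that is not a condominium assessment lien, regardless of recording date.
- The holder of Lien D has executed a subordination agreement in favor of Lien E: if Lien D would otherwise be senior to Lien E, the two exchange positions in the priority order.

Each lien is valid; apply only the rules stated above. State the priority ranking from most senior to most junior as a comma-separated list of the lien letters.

A, F, C, E, B, D

Effective dates: C's effective date is 12/28/2016, when work began; D is treated as recorded 9/4/2017, the work-commencement date; E was recorded 235 days after the deed, outside the 45-day window, so it keeps its recording date.
As a condominium assessment lien, A is senior to every other lien.
The other liens, earliest effective date first: F (4/9/2016), C (12/28/2016), D (9/4/2017), B (5/3/2018), E (12/31/2018).
D is senior to E before the subordination, so the two trade places.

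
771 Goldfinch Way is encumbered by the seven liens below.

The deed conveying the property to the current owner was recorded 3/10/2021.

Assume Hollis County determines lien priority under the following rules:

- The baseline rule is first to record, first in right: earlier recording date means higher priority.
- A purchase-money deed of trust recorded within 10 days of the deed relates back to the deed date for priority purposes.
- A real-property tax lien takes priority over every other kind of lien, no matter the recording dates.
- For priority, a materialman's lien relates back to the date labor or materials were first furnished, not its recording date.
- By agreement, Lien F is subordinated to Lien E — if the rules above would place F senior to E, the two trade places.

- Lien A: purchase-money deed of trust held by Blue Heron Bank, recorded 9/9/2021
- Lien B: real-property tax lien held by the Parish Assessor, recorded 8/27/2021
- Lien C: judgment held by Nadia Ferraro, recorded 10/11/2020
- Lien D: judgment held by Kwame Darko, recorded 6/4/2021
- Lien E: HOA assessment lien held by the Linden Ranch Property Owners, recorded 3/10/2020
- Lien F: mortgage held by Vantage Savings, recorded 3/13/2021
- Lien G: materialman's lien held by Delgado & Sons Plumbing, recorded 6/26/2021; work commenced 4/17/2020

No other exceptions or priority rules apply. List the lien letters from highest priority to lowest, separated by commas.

Effective dates after the stated exceptions: A was recorded 183 days after the deed, outside the 10-day window, so it keeps its recording date; G relates back to 4/17/2020 (work commenced).
B, as a real-property tax lien, has superpriority and ranks first.
The other liens, earliest effective date first: E (3/10/2020), G (4/17/2020), C (10/11/2020), F (3/13/2021), D (6/4/2021), A (9/9/2021).
Since F is not senior to E, the subordination leaves the order unchanged.

B, E, G, C, F, D, A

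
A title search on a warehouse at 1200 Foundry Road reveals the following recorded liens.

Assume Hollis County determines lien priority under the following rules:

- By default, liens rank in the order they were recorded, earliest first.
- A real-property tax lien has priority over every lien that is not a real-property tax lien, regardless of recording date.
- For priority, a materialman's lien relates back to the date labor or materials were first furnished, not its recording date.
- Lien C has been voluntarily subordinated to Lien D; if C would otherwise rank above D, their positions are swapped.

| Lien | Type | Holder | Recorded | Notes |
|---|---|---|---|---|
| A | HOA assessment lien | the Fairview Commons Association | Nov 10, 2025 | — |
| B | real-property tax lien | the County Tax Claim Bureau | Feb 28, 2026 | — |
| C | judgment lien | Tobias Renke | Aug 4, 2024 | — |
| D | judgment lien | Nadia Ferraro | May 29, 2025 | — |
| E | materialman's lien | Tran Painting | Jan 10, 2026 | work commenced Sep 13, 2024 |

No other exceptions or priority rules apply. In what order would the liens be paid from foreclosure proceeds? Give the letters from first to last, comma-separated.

Effective dates after the stated exceptions: E relates back to Sep 13, 2024 (work commenced).
As a real-property tax lien, B is senior to every other lien.
Among the remaining liens, by effective date: C (Aug 4, 2024), E (Sep 13, 2024), D (May 29, 2025), A (Nov 10, 2025).
Because C would otherwise rank above D, the subordination swaps them.

B, D, E, C, A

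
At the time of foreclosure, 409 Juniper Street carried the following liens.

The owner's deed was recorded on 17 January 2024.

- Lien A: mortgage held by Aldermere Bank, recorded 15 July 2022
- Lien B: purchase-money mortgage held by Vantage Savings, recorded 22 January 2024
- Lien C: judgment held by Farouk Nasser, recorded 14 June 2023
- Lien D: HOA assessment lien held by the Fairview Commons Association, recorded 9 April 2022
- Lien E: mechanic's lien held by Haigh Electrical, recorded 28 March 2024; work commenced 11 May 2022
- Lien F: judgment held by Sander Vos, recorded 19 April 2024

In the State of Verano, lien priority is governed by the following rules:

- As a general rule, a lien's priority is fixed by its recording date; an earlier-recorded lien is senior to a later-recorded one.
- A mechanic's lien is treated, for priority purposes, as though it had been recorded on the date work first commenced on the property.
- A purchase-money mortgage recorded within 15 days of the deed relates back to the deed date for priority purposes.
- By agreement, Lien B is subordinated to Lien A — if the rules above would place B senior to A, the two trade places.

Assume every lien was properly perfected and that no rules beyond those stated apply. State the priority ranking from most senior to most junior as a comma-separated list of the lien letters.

First, effective dates: B's effective date is the deed date, 17 January 2024; E's effective date is 11 May 2022, when work began.
Sorted by effective date: D (9 April 2022), E (11 May 2022), A (15 July 2022), C (14 June 2023), B (17 January 2024), F (19 April 2024).
B is already junior to A, so the subordination agreement changes nothing.

D, E, A, C, B, F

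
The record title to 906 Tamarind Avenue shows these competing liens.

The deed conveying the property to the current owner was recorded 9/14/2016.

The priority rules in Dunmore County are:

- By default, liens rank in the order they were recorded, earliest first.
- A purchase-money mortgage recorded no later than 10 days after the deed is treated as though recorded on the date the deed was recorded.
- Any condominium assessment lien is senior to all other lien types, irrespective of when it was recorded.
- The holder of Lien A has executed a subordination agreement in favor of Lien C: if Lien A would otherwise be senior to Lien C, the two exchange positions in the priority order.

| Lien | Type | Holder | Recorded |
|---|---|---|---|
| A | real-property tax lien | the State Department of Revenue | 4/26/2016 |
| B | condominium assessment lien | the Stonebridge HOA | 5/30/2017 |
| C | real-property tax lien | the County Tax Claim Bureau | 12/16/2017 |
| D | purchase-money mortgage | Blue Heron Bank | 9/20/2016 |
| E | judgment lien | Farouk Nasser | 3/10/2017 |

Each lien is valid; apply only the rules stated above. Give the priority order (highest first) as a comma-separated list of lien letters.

Adjusting effective dates: D was recorded within the 10-day window, so its effective date is the deed date 9/14/2016.
B is a condominium assessment lien and takes priority over every other lien.
Ordering the rest by effective date: A (4/26/2016), D (9/14/2016), E (3/10/2017), C (12/16/2017).
A is senior to C before the subordination, so the two trade places.

B, C, D, E, A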